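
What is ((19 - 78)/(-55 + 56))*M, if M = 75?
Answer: -4425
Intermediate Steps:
((19 - 78)/(-55 + 56))*M = ((19 - 78)/(-55 + 56))*75 = -59/1*75 = -59*1*75 = -59*75 = -4425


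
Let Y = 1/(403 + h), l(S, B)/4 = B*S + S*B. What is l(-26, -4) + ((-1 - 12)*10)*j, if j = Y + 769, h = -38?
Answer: -7237100/73 ≈ -99138.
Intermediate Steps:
l(S, B) = 8*B*S (l(S, B) = 4*(B*S + S*B) = 4*(B*S + B*S) = 4*(2*B*S) = 8*B*S)
Y = 1/365 (Y = 1/(403 - 38) = 1/365 ≈ 0.0027397)
j = 280686/365 (j = 1/365 + 769 = 280686/365 ≈ 769.00)
l(-26, -4) + ((-1 - 12)*10)*j = 8*(-4)*(-26) + ((-1 - 12)*10)*(280686/365) = 832 - 13*10*(280686/365) = 832 - 130*280686/365 = 832 - 7297836/73 = -7237100/73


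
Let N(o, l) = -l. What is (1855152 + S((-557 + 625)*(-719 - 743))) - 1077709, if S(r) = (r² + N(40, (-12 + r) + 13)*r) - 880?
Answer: 875979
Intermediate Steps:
S(r) = -880 + r² + r*(-1 - r) (S(r) = (r² + (-((-12 + r) + 13))*r) - 880 = (r² + (-(1 + r))*r) - 880 = (r² + (-1 - r)*r) - 880 = (r² + r*(-1 - r)) - 880 = -880 + r² + r*(-1 - r))
(1855152 + S((-557 + 625)*(-719 - 743))) - 1077709 = (1855152 + (-880 - (-557 + 625)*(-719 - 743))) - 1077709 = (1855152 + (-880 - 68*(-1462))) - 1077709 = (1855152 + (-880 - 1*(-99416))) - 1077709 = (1855152 + (-880 + 99416)) - 1077709 = (1855152 + 98536) - 1077709 = 1953688 - 1077709 = 875979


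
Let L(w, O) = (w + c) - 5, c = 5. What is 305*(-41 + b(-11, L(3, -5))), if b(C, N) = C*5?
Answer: -29280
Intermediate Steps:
L(w, O) = w (L(w, O) = (w + 5) - 5 = (5 + w) - 5 = w)
b(C, N) = 5*C
305*(-41 + b(-11, L(3, -5))) = 305*(-41 + 5*(-11)) = 305*(-41 - 55) = 305*(-96) = -29280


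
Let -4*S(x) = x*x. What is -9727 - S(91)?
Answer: -30627/4 ≈ -7656.8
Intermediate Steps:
S(x) = -x**2/4 (S(x) = -x*x/4 = -x**2/4)
-9727 - S(91) = -9727 - (-1)*91**2/4 = -9727 - (-1)*8281/4 = -9727 - 1*(-8281/4) = -9727 + 8281/4 = -30627/4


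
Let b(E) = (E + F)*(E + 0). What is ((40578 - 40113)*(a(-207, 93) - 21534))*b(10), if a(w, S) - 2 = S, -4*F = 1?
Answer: -1943981325/2 ≈ -9.7199e+8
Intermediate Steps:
F = -¼ (F = -¼*1 = -¼ ≈ -0.25000)
a(w, S) = 2 + S
b(E) = E*(-¼ + E) (b(E) = (E - ¼)*(E + 0) = (-¼ + E)*E = E*(-¼ + E))
((40578 - 40113)*(a(-207, 93) - 21534))*b(10) = ((40578 - 40113)*((2 + 93) - 21534))*(10*(-¼ + 10)) = (465*(95 - 21534))*(10*(39/4)) = (465*(-21439))*(195/2) = -9969135*195/2 = -1943981325/2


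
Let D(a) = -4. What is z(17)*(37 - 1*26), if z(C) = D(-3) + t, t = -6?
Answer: -110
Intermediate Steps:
z(C) = -10 (z(C) = -4 - 6 = -10)
z(17)*(37 - 1*26) = -10*(37 - 1*26) = -10*(37 - 26) = -10*11 = -110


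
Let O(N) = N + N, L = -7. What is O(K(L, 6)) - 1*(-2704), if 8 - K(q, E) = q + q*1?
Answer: 2748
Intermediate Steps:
K(q, E) = 8 - 2*q (K(q, E) = 8 - (q + q*1) = 8 - (q + q) = 8 - 2*q)
O(N) = 2*N
O(K(L, 6)) - 1*(-2704) = 2*(8 - 2*(-7)) - 1*(-2704) = 2*(8 + 14) + 2704 = 2*22 + 2704 = 44 + 2704 = 2748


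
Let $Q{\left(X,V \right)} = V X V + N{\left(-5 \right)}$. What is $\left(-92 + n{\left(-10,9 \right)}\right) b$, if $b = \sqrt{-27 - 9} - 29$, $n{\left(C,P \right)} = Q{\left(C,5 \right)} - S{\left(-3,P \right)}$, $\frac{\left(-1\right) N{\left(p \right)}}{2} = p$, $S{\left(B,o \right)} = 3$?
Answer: $9715 - 2010 i \approx 9715.0 - 2010.0 i$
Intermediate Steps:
$N{\left(p \right)} = - 2 p$
$Q{\left(X,V \right)} = 10 + X V^{2}$ ($Q{\left(X,V \right)} = V X V - -10 = X V^{2} + 10 = 10 + X V^{2}$)
$n{\left(C,P \right)} = 7 + 25 C$ ($n{\left(C,P \right)} = \left(10 + C 5^{2}\right) - 3 = \left(10 + C 25\right) - 3 = \left(10 + 25 C\right) - 3 = 7 + 25 C$)
$b = -29 + 6 i$ ($b = \sqrt{-36} - 29 = 6 i - 29 = -29 + 6 i \approx -29.0 + 6.0 i$)
$\left(-92 + n{\left(-10,9 \right)}\right) b = \left(-92 + \left(7 + 25 \left(-10\right)\right)\right) \left(-29 + 6 i\right) = \left(-92 + \left(7 - 250\right)\right) \left(-29 + 6 i\right) = \left(-92 - 243\right) \left(-29 + 6 i\right) = - 335 \left(-29 + 6 i\right) = 9715 - 2010 i$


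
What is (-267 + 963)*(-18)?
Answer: -12528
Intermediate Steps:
(-267 + 963)*(-18) = 696*(-18) = -12528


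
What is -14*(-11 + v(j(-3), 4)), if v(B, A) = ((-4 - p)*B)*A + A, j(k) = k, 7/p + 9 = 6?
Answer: -182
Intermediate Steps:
p = -7/3 (p = 7/(-9 + 6) = 7/(-3) = 7*(-⅓) = -7/3 ≈ -2.3333)
v(B, A) = A - 5*A*B/3 (v(B, A) = ((-4 - 1*(-7/3))*B)*A + A = ((-4 + 7/3)*B)*A + A = (-5*B/3)*A + A = -5*A*B/3 + A = A - 5*A*B/3)
-14*(-11 + v(j(-3), 4)) = -14*(-11 + (⅓)*4*(3 - 5*(-3))) = -14*(-11 + (⅓)*4*(3 + 15)) = -14*(-11 + (⅓)*4*18) = -14*(-11 + 24) = -14*13 = -182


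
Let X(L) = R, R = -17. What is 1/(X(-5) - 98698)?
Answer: -1/98715 ≈ -1.0130e-5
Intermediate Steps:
X(L) = -17
1/(X(-5) - 98698) = 1/(-17 - 98698) = 1/(-98715) = -1/98715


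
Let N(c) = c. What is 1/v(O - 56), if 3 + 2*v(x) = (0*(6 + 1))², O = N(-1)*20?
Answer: -⅔ ≈ -0.66667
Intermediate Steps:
O = -20 (O = -1*20 = -20)
v(x) = -3/2 (v(x) = -3/2 + (0*(6 + 1))²/2 = -3/2 + (0*7)²/2 = -3/2 + (½)*0² = -3/2 + (½)*0 = -3/2 + 0 = -3/2)
1/v(O - 56) = 1/(-3/2) = -⅔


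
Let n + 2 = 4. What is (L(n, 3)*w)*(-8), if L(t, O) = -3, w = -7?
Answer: -168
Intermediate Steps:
n = 2 (n = -2 + 4 = 2)
(L(n, 3)*w)*(-8) = -3*(-7)*(-8) = 21*(-8) = -168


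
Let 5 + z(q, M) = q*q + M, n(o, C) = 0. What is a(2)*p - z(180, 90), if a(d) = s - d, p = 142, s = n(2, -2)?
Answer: -32769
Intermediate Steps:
s = 0
z(q, M) = -5 + M + q**2 (z(q, M) = -5 + (q*q + M) = -5 + (q**2 + M) = -5 + (M + q**2) = -5 + M + q**2)
a(d) = -d (a(d) = 0 - d = -d)
a(2)*p - z(180, 90) = -1*2*142 - (-5 + 90 + 180**2) = -2*142 - (-5 + 90 + 32400) = -284 - 1*32485 = -284 - 32485 = -32769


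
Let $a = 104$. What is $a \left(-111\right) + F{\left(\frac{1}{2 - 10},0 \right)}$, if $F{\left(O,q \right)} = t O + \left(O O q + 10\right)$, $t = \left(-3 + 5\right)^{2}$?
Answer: $- \frac{23069}{2} \approx -11535.0$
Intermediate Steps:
$t = 4$ ($t = 2^{2} = 4$)
$F{\left(O,q \right)} = 10 + 4 O + q O^{2}$ ($F{\left(O,q \right)} = 4 O + \left(O O q + 10\right) = 4 O + \left(O^{2} q + 10\right) = 4 O + \left(q O^{2} + 10\right) = 4 O + \left(10 + q O^{2}\right) = 10 + 4 O + q O^{2}$)
$a \left(-111\right) + F{\left(\frac{1}{2 - 10},0 \right)} = 104 \left(-111\right) + \left(10 + \frac{4}{2 - 10} + 0 \left(\frac{1}{2 - 10}\right)^{2}\right) = -11544 + \left(10 + \frac{4}{-8} + 0 \left(\frac{1}{-8}\right)^{2}\right) = -11544 + \left(10 + 4 \left(- \frac{1}{8}\right) + 0 \left(- \frac{1}{8}\right)^{2}\right) = -11544 + \left(10 - \frac{1}{2} + 0 \cdot \frac{1}{64}\right) = -11544 + \left(10 - \frac{1}{2} + 0\right) = -11544 + \frac{19}{2} = - \frac{23069}{2}$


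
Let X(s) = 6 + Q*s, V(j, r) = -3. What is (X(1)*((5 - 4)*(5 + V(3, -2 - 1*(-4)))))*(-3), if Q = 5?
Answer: -66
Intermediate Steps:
X(s) = 6 + 5*s
(X(1)*((5 - 4)*(5 + V(3, -2 - 1*(-4)))))*(-3) = ((6 + 5*1)*((5 - 4)*(5 - 3)))*(-3) = ((6 + 5)*(1*2))*(-3) = (11*2)*(-3) = 22*(-3) = -66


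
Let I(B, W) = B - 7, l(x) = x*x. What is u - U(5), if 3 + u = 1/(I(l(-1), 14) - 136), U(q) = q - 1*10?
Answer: 283/142 ≈ 1.9930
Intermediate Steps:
U(q) = -10 + q (U(q) = q - 10 = -10 + q)
l(x) = x²
I(B, W) = -7 + B
u = -427/142 (u = -3 + 1/((-7 + (-1)²) - 136) = -3 + 1/((-7 + 1) - 136) = -3 + 1/(-6 - 136) = -3 + 1/(-142) = -3 - 1/142 = -427/142 ≈ -3.0070)
u - U(5) = -427/142 - (-10 + 5) = -427/142 - 1*(-5) = -427/142 + 5 = 283/142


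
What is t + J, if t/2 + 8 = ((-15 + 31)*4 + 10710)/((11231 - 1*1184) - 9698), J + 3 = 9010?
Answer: 3159407/349 ≈ 9052.7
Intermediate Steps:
J = 9007 (J = -3 + 9010 = 9007)
t = 15964/349 (t = -16 + 2*(((-15 + 31)*4 + 10710)/((11231 - 1*1184) - 9698)) = -16 + 2*((16*4 + 10710)/((11231 - 1184) - 9698)) = -16 + 2*((64 + 10710)/(10047 - 9698)) = -16 + 2*(10774/349) = -16 + 21548/349 = 15964/349 ≈ 45.742)
t + J = 15964/349 + 9007 = 3159407/349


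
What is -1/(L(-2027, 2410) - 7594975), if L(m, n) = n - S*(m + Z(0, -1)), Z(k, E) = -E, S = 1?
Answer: 1/7590539 ≈ 1.3174e-7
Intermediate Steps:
L(m, n) = -1 + n - m (L(m, n) = n - (m - 1*(-1)) = n - (m + 1) = n - (1 + m) = n + (-1 - m) = -1 + n - m)
-1/(L(-2027, 2410) - 7594975) = -1/((-1 + 2410 - 1*(-2027)) - 7594975) = -1/((-1 + 2410 + 2027) - 7594975) = -1/(4436 - 7594975) = -1/(-7590539) = -1*(-1/7590539) = 1/7590539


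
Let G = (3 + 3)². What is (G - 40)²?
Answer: 16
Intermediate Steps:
G = 36 (G = 6² = 36)
(G - 40)² = (36 - 40)² = (-4)² = 16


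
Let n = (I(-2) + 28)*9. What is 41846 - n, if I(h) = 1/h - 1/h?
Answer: 41594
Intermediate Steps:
I(h) = 0 (I(h) = 1/h - 1/h = 0)
n = 252 (n = (0 + 28)*9 = 28*9 = 252)
41846 - n = 41846 - 1*252 = 41846 - 252 = 41594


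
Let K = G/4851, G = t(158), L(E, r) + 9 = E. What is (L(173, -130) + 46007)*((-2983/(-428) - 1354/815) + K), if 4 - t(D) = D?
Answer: 5353769339869/21975660 ≈ 2.4362e+5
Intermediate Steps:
t(D) = 4 - D
L(E, r) = -9 + E
G = -154 (G = 4 - 1*158 = 4 - 158 = -154)
K = -2/63 (K = -154/4851 = -154*1/4851 = -2/63 ≈ -0.031746)
(L(173, -130) + 46007)*((-2983/(-428) - 1354/815) + K) = ((-9 + 173) + 46007)*((-2983/(-428) - 1354/815) - 2/63) = (164 + 46007)*((-2983*(-1/428) - 1354*1/815) - 2/63) = 46171*((2983/428 - 1354/815) - 2/63) = 46171*(1851633/348820 - 2/63) = 46171*(115955239/21975660) = 5353769339869/21975660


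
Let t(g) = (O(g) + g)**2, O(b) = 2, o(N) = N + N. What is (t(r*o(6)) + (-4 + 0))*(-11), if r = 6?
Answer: -60192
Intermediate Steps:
o(N) = 2*N
t(g) = (2 + g)**2
(t(r*o(6)) + (-4 + 0))*(-11) = ((2 + 6*(2*6))**2 + (-4 + 0))*(-11) = ((2 + 6*12)**2 - 4)*(-11) = ((2 + 72)**2 - 4)*(-11) = (74**2 - 4)*(-11) = (5476 - 4)*(-11) = 5472*(-11) = -60192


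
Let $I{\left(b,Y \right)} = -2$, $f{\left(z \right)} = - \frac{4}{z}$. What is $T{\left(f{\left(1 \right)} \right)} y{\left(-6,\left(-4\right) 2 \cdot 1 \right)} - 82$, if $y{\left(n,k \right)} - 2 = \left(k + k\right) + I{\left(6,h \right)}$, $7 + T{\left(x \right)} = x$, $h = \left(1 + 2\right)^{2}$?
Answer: $94$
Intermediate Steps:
$h = 9$ ($h = 3^{2} = 9$)
$T{\left(x \right)} = -7 + x$
$y{\left(n,k \right)} = 2 k$ ($y{\left(n,k \right)} = 2 + \left(\left(k + k\right) - 2\right) = 2 + \left(2 k - 2\right) = 2 + \left(-2 + 2 k\right) = 2 k$)
$T{\left(f{\left(1 \right)} \right)} y{\left(-6,\left(-4\right) 2 \cdot 1 \right)} - 82 = \left(-7 - \frac{4}{1}\right) 2 \left(-4\right) 2 \cdot 1 - 82 = \left(-7 - 4\right) 2 \left(\left(-8\right) 1\right) - 82 = \left(-7 - 4\right) 2 \left(-8\right) - 82 = \left(-11\right) \left(-16\right) - 82 = 176 - 82 = 94$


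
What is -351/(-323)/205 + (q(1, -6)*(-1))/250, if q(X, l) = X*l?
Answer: 48504/1655375 ≈ 0.029301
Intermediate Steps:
-351/(-323)/205 + (q(1, -6)*(-1))/250 = -351/(-323)/205 + ((1*(-6))*(-1))/250 = -351*(-1/323)*(1/205) - 6*(-1)*(1/250) = (351/323)*(1/205) + 6*(1/250) = 351/66215 + 3/125 = 48504/1655375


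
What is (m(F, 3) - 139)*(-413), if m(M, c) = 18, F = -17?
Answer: 49973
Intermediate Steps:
(m(F, 3) - 139)*(-413) = (18 - 139)*(-413) = -121*(-413) = 49973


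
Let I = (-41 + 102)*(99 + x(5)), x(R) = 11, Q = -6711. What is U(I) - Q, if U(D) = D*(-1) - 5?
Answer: -4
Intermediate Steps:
I = 6710 (I = (-41 + 102)*(99 + 11) = 61*110 = 6710)
U(D) = -5 - D (U(D) = -D - 5 = -5 - D)
U(I) - Q = (-5 - 1*6710) - 1*(-6711) = (-5 - 6710) + 6711 = -6715 + 6711 = -4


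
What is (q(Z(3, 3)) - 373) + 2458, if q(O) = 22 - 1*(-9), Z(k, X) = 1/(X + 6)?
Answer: 2116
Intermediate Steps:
Z(k, X) = 1/(6 + X)
q(O) = 31 (q(O) = 22 + 9 = 31)
(q(Z(3, 3)) - 373) + 2458 = (31 - 373) + 2458 = -342 + 2458 = 2116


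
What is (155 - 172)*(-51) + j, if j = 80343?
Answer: 81210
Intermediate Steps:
(155 - 172)*(-51) + j = (155 - 172)*(-51) + 80343 = -17*(-51) + 80343 = 867 + 80343 = 81210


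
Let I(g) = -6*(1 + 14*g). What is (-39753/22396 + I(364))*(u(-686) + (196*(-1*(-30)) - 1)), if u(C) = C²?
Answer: -326363564356875/22396 ≈ -1.4572e+10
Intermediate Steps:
I(g) = -6 - 84*g
(-39753/22396 + I(364))*(u(-686) + (196*(-1*(-30)) - 1)) = (-39753/22396 + (-6 - 84*364))*((-686)² + (196*(-1*(-30)) - 1)) = (-39753*1/22396 + (-6 - 30576))*(470596 + (196*30 - 1)) = (-39753/22396 - 30582)*(470596 + (5880 - 1)) = -684954225*(470596 + 5879)/22396 = -684954225/22396*476475 = -326363564356875/22396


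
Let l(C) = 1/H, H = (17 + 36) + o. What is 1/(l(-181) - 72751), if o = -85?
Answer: -32/2328033 ≈ -1.3746e-5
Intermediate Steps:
H = -32 (H = (17 + 36) - 85 = 53 - 85 = -32)
l(C) = -1/32 (l(C) = 1/(-32) = -1/32)
1/(l(-181) - 72751) = 1/(-1/32 - 72751) = 1/(-2328033/32) = -32/2328033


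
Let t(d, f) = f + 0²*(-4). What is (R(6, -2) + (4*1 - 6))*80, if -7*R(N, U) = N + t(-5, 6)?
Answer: -2080/7 ≈ -297.14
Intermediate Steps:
t(d, f) = f (t(d, f) = f + 0*(-4) = f + 0 = f)
R(N, U) = -6/7 - N/7 (R(N, U) = -(N + 6)/7 = -(6 + N)/7 = -6/7 - N/7)
(R(6, -2) + (4*1 - 6))*80 = ((-6/7 - ⅐*6) + (4*1 - 6))*80 = ((-6/7 - 6/7) + (4 - 6))*80 = (-12/7 - 2)*80 = -26/7*80 = -2080/7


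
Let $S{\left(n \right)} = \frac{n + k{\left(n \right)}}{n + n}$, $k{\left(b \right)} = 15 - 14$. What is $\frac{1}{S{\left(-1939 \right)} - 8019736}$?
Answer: $- \frac{1939}{15550267135} \approx -1.2469 \cdot 10^{-7}$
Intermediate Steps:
$k{\left(b \right)} = 1$ ($k{\left(b \right)} = 15 - 14 = 1$)
$S{\left(n \right)} = \frac{1 + n}{2 n}$ ($S{\left(n \right)} = \frac{n + 1}{n + n} = \frac{1 + n}{2 n}$)
$\frac{1}{S{\left(-1939 \right)} - 8019736} = \frac{1}{\frac{1 - 1939}{2 \left(-1939\right)} - 8019736} = \frac{1}{\frac{1}{2} \left(- \frac{1}{1939}\right) \left(-1938\right) - 8019736} = \frac{1}{\frac{969}{1939} - 8019736} = \frac{1}{- \frac{15550267135}{1939}} = - \frac{1939}{15550267135}$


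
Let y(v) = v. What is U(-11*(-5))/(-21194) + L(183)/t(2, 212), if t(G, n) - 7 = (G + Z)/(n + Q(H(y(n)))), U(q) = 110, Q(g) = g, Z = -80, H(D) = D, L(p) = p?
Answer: 411041737/15312665 ≈ 26.843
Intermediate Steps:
t(G, n) = 7 + (-80 + G)/(2*n) (t(G, n) = 7 + (G - 80)/(n + n) = 7 + (-80 + G)/((2*n)) = 7 + (-80 + G)*(1/(2*n)) = 7 + (-80 + G)/(2*n))
U(-11*(-5))/(-21194) + L(183)/t(2, 212) = 110/(-21194) + 183/(((½)*(-80 + 2 + 14*212)/212)) = 110*(-1/21194) + 183/(((½)*(1/212)*(-80 + 2 + 2968))) = -55/10597 + 183/(((½)*(1/212)*2890)) = -55/10597 + 183/(1445/212) = -55/10597 + 183*(212/1445) = -55/10597 + 38796/1445 = 411041737/15312665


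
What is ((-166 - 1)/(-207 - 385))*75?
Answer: 12525/592 ≈ 21.157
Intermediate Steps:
((-166 - 1)/(-207 - 385))*75 = -167/(-592)*75 = -167*(-1/592)*75 = (167/592)*75 = 12525/592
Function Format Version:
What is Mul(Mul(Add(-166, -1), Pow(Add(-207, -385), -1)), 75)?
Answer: Rational(12525, 592) ≈ 21.157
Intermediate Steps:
Mul(Mul(Add(-166, -1), Pow(Add(-207, -385), -1)), 75) = Mul(Mul(-167, Pow(-592, -1)), 75) = Mul(Mul(-167, Rational(-1, 592)), 75) = Mul(Rational(167, 592), 75) = Rational(12525, 592)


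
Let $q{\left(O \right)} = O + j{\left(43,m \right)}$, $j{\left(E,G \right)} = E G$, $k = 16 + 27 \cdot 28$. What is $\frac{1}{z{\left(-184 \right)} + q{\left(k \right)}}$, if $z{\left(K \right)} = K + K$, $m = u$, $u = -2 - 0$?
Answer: $\frac{1}{318} \approx 0.0031447$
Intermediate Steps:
$u = -2$ ($u = -2 + 0 = -2$)
$m = -2$
$z{\left(K \right)} = 2 K$
$k = 772$ ($k = 16 + 756 = 772$)
$q{\left(O \right)} = -86 + O$ ($q{\left(O \right)} = O + 43 \left(-2\right) = O - 86 = -86 + O$)
$\frac{1}{z{\left(-184 \right)} + q{\left(k \right)}} = \frac{1}{2 \left(-184\right) + \left(-86 + 772\right)} = \frac{1}{-368 + 686} = \frac{1}{318}$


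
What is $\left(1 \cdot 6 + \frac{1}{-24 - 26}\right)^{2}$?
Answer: $\frac{89401}{2500} \approx 35.76$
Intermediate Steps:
$\left(1 \cdot 6 + \frac{1}{-24 - 26}\right)^{2} = \left(6 + \frac{1}{-50}\right)^{2} = \left(6 - \frac{1}{50}\right)^{2} = \left(\frac{299}{50}\right)^{2} = \frac{89401}{2500}$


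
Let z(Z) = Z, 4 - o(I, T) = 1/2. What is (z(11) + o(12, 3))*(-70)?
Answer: -1015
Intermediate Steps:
o(I, T) = 7/2 (o(I, T) = 4 - 1/2 = 7/2)
(z(11) + o(12, 3))*(-70) = (11 + 7/2)*(-70) = (29/2)*(-70) = -1015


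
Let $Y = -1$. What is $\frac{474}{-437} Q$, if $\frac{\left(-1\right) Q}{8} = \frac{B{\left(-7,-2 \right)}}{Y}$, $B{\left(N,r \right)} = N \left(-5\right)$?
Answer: $- \frac{132720}{437} \approx -303.71$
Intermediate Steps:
$B{\left(N,r \right)} = - 5 N$
$Q = 280$ ($Q = - 8 \frac{\left(-5\right) \left(-7\right)}{-1} = - 8 \cdot 35 \left(-1\right) = \left(-8\right) \left(-35\right) = 280$)
$\frac{474}{-437} Q = \frac{474}{-437} \cdot 280 = 474 \left(- \frac{1}{437}\right) 280 = \left(- \frac{474}{437}\right) 280 = - \frac{132720}{437}$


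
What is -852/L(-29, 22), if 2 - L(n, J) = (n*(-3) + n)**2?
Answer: 426/1681 ≈ 0.25342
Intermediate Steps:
L(n, J) = 2 - 4*n**2 (L(n, J) = 2 - (n*(-3) + n)**2 = 2 - (-3*n + n)**2 = 2 - (-2*n)**2 = 2 - 4*n**2)
-852/L(-29, 22) = -852/(2 - 4*(-29)**2) = -852/(2 - 4*841) = -852/(2 - 3364) = -852/(-3362) = -852*(-1/3362) = 426/1681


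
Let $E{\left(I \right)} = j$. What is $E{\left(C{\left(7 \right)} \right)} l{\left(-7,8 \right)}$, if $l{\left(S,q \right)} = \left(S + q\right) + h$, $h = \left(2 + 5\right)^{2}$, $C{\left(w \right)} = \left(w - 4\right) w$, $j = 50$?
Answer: $2500$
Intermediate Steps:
$C{\left(w \right)} = w \left(-4 + w\right)$ ($C{\left(w \right)} = \left(-4 + w\right) w = w \left(-4 + w\right)$)
$h = 49$ ($h = 7^{2} = 49$)
$E{\left(I \right)} = 50$
$l{\left(S,q \right)} = 49 + S + q$ ($l{\left(S,q \right)} = \left(S + q\right) + 49 = 49 + S + q$)
$E{\left(C{\left(7 \right)} \right)} l{\left(-7,8 \right)} = 50 \left(49 - 7 + 8\right) = 50 \cdot 50 = 2500$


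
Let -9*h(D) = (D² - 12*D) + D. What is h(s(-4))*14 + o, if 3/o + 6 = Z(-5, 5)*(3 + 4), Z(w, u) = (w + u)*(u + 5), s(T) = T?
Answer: -563/6 ≈ -93.833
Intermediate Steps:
Z(w, u) = (5 + u)*(u + w) (Z(w, u) = (u + w)*(5 + u) = (5 + u)*(u + w))
o = -½ (o = 3/(-6 + (5² + 5*5 + 5*(-5) + 5*(-5))*(3 + 4)) = 3/(-6 + (25 + 25 - 25 - 25)*7) = 3/(-6 + 0*7) = 3/(-6 + 0) = 3/(-6) = 3*(-⅙) = -½ ≈ -0.50000)
h(D) = -D²/9 + 11*D/9 (h(D) = -((D² - 12*D) + D)/9 = -(D² - 11*D)/9 = -D²/9 + 11*D/9)
h(s(-4))*14 + o = ((⅑)*(-4)*(11 - 1*(-4)))*14 - ½ = ((⅑)*(-4)*(11 + 4))*14 - ½ = ((⅑)*(-4)*15)*14 - ½ = -20/3*14 - ½ = -280/3 - ½ = -563/6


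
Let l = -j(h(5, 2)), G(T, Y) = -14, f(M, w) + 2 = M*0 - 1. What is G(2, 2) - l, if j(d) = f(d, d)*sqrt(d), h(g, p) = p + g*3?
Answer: -14 - 3*sqrt(17) ≈ -26.369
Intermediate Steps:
f(M, w) = -3 (f(M, w) = -2 + (M*0 - 1) = -2 + (0 - 1) = -2 - 1 = -3)
h(g, p) = p + 3*g
j(d) = -3*sqrt(d)
l = 3*sqrt(17) (l = -(-3)*sqrt(2 + 3*5) = -(-3)*sqrt(2 + 15) = -(-3)*sqrt(17) = 3*sqrt(17) ≈ 12.369)
G(2, 2) - l = -14 - 3*sqrt(17)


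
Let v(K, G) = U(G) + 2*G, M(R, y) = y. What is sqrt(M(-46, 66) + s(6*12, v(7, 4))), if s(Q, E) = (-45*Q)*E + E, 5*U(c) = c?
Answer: I*sqrt(710930)/5 ≈ 168.63*I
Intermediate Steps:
U(c) = c/5
v(K, G) = 11*G/5 (v(K, G) = G/5 + 2*G = 11*G/5)
s(Q, E) = E - 45*E*Q (s(Q, E) = -45*E*Q + E = E - 45*E*Q)
sqrt(M(-46, 66) + s(6*12, v(7, 4))) = sqrt(66 + ((11/5)*4)*(1 - 270*12)) = sqrt(66 + 44*(1 - 45*72)/5) = sqrt(66 + 44*(1 - 3240)/5) = sqrt(66 + (44/5)*(-3239)) = sqrt(66 - 142516/5) = sqrt(-142186/5) = I*sqrt(710930)/5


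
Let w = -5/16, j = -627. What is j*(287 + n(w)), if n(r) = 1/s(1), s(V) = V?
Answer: -180576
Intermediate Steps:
w = -5/16 (w = -5*1/16 = -5/16 ≈ -0.31250)
n(r) = 1 (n(r) = 1/1 = 1)
j*(287 + n(w)) = -627*(287 + 1) = -627*288 = -180576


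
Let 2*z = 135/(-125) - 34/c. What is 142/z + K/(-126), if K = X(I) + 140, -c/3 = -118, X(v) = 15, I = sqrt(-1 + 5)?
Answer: -39787705/163926 ≈ -242.72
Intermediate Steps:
I = 2 (I = sqrt(4) = 2)
c = 354 (c = -3*(-118) = 354)
K = 155 (K = 15 + 140 = 155)
z = -2602/4425 (z = (135/(-125) - 34/354)/2 = (135*(-1/125) - 34*1/354)/2 = (-27/25 - 17/177)/2 = (1/2)*(-5204/4425) = -2602/4425 ≈ -0.58802)
142/z + K/(-126) = 142/(-2602/4425) + 155/(-126) = 142*(-4425/2602) + 155*(-1/126) = -314175/1301 - 155/126 = -39787705/163926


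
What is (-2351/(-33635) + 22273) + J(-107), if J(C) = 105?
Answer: 752686381/33635 ≈ 22378.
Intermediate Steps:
(-2351/(-33635) + 22273) + J(-107) = (-2351/(-33635) + 22273) + 105 = (-2351*(-1/33635) + 22273) + 105 = (2351/33635 + 22273) + 105 = 749154706/33635 + 105 = 752686381/33635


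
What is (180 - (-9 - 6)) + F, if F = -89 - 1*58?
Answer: 48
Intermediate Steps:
F = -147 (F = -89 - 58 = -147)
(180 - (-9 - 6)) + F = (180 - (-9 - 6)) - 147 = (180 - 1*(-15)) - 147 = (180 + 15) - 147 = 195 - 147 = 48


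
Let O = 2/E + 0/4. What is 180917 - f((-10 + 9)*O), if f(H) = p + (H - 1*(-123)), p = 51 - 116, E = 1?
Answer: 180861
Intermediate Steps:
p = -65
O = 2 (O = 2/1 + 0/4 = 2*1 + 0*(1/4) = 2 + 0 = 2)
f(H) = 58 + H (f(H) = -65 + (H - 1*(-123)) = -65 + (H + 123) = -65 + (123 + H) = 58 + H)
180917 - f((-10 + 9)*O) = 180917 - (58 + (-10 + 9)*2) = 180917 - (58 - 1*2) = 180917 - (58 - 2) = 180917 - 1*56 = 180917 - 56 = 180861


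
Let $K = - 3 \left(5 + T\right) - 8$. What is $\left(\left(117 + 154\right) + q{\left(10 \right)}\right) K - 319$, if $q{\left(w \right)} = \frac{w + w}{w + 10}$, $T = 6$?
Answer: $-11471$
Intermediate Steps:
$q{\left(w \right)} = \frac{2 w}{10 + w}$
$K = -41$ ($K = - 3 \left(5 + 6\right) - 8 = \left(-3\right) 11 - 8 = -33 - 8 = -41$)
$\left(\left(117 + 154\right) + q{\left(10 \right)}\right) K - 319 = \left(\left(117 + 154\right) + 2 \cdot 10 \frac{1}{10 + 10}\right) \left(-41\right) - 319 = \left(271 + 2 \cdot 10 \cdot \frac{1}{20}\right) \left(-41\right) - 319 = \left(271 + 1\right) \left(-41\right) - 319 = 272 \left(-41\right) - 319 = -11152 - 319 = -11471$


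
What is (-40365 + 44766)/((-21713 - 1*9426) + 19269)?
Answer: -4401/11870 ≈ -0.37077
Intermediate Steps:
(-40365 + 44766)/((-21713 - 1*9426) + 19269) = 4401/((-21713 - 9426) + 19269) = 4401/(-31139 + 19269) = 4401/(-11870) = 4401*(-1/11870) = -4401/11870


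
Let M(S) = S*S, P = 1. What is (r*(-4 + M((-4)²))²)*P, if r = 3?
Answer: 190512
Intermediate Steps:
M(S) = S²
(r*(-4 + M((-4)²))²)*P = (3*(-4 + ((-4)²)²)²)*1 = (3*(-4 + 16²)²)*1 = (3*(-4 + 256)²)*1 = (3*252²)*1 = (3*63504)*1 = 190512*1 = 190512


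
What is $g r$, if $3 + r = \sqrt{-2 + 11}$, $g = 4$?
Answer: $0$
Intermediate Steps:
$r = 0$ ($r = -3 + \sqrt{-2 + 11} = -3 + \sqrt{9} = -3 + 3 = 0$)
$g r = 4 \cdot 0 = 0$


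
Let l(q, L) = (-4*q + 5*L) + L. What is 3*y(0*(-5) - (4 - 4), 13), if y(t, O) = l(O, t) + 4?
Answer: -144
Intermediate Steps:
l(q, L) = -4*q + 6*L
y(t, O) = 4 - 4*O + 6*t (y(t, O) = (-4*O + 6*t) + 4 = 4 - 4*O + 6*t)
3*y(0*(-5) - (4 - 4), 13) = 3*(4 - 4*13 + 6*(0*(-5) - (4 - 4))) = 3*(4 - 52 + 6*(0 - 1*0)) = 3*(4 - 52 + 6*(0 + 0)) = 3*(4 - 52 + 6*0) = 3*(4 - 52 + 0) = 3*(-48) = -144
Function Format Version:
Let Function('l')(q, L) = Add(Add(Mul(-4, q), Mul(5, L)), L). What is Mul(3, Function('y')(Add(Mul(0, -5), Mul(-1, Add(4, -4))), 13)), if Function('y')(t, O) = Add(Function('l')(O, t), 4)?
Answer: -144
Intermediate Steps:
Function('l')(q, L) = Add(Mul(-4, q), Mul(6, L))
Function('y')(t, O) = Add(4, Mul(-4, O), Mul(6, t)) (Function('y')(t, O) = Add(Add(Mul(-4, O), Mul(6, t)), 4) = Add(4, Mul(-4, O), Mul(6, t)))
Mul(3, Function('y')(Add(Mul(0, -5), Mul(-1, Add(4, -4))), 13)) = Mul(3, Add(4, Mul(-4, 13), Mul(6, Add(Mul(0, -5), Mul(-1, Add(4, -4)))))) = Mul(3, Add(4, -52, Mul(6, Add(0, Mul(-1, 0))))) = Mul(3, Add(4, -52, Mul(6, Add(0, 0)))) = Mul(3, Add(4, -52, Mul(6, 0))) = Mul(3, Add(4, -52, 0)) = Mul(3, -48) = -144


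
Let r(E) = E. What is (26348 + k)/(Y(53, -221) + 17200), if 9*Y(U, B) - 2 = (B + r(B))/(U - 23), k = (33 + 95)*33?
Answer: 4127220/2321809 ≈ 1.7776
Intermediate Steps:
k = 4224 (k = 128*33 = 4224)
Y(U, B) = 2/9 + 2*B/(9*(-23 + U)) (Y(U, B) = 2/9 + ((B + B)/(U - 23))/9 = 2/9 + ((2*B)/(-23 + U))/9 = 2/9 + (2*B/(-23 + U))/9 = 2/9 + 2*B/(9*(-23 + U)))
(26348 + k)/(Y(53, -221) + 17200) = (26348 + 4224)/(2*(-23 - 221 + 53)/(9*(-23 + 53)) + 17200) = 30572/((2/9)*(-191)/30 + 17200) = 30572/((2/9)*(1/30)*(-191) + 17200) = 30572/(-191/135 + 17200) = 30572/(2321809/135) = 30572*(135/2321809) = 4127220/2321809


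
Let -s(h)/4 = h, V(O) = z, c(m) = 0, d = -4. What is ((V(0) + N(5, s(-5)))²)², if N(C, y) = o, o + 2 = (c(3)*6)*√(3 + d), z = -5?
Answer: 2401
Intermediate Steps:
V(O) = -5
s(h) = -4*h
o = -2 (o = -2 + (0*6)*√(3 - 4) = -2 + 0*√(-1) = -2 + 0*I = -2 + 0 = -2)
N(C, y) = -2
((V(0) + N(5, s(-5)))²)² = ((-5 - 2)²)² = ((-7)²)² = 49² = 2401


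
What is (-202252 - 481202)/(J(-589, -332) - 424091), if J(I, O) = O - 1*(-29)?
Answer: 341727/212197 ≈ 1.6104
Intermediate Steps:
J(I, O) = 29 + O (J(I, O) = O + 29 = 29 + O)
(-202252 - 481202)/(J(-589, -332) - 424091) = (-202252 - 481202)/((29 - 332) - 424091) = -683454/(-303 - 424091) = -683454/(-424394) = -683454*(-1/424394) = 341727/212197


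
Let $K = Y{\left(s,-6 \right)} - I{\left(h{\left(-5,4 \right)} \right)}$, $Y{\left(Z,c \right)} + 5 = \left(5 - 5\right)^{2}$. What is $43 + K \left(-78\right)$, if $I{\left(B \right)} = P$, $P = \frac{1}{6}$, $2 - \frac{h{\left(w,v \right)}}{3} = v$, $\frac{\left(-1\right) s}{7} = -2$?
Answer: $446$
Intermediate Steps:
$s = 14$ ($s = \left(-7\right) \left(-2\right) = 14$)
$h{\left(w,v \right)} = 6 - 3 v$
$Y{\left(Z,c \right)} = -5$ ($Y{\left(Z,c \right)} = -5 + \left(5 - 5\right)^{2} = -5 + 0^{2} = -5 + 0 = -5$)
$P = \frac{1}{6} \approx 0.16667$
$I{\left(B \right)} = \frac{1}{6}$
$K = - \frac{31}{6}$ ($K = -5 - \frac{1}{6} = - \frac{31}{6} \approx -5.1667$)
$43 + K \left(-78\right) = 43 - -403 = 43 + 403 = 446$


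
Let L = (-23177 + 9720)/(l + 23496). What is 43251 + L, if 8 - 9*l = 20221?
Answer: 8271675888/191251 ≈ 43250.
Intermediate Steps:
l = -20213/9 (l = 8/9 - ⅑*20221 = 8/9 - 20221/9 = -20213/9 ≈ -2245.9)
L = -121113/191251 (L = (-23177 + 9720)/(-20213/9 + 23496) = -13457/191251/9 = -13457*9/191251 = -121113/191251 ≈ -0.63327)
43251 + L = 43251 - 121113/191251 = 8271675888/191251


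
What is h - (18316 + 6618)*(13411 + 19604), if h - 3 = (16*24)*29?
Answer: -823184871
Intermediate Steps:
h = 11139 (h = 3 + (16*24)*29 = 3 + 384*29 = 3 + 11136 = 11139)
h - (18316 + 6618)*(13411 + 19604) = 11139 - (18316 + 6618)*(13411 + 19604) = 11139 - 24934*33015 = 11139 - 1*823196010 = 11139 - 823196010 = -823184871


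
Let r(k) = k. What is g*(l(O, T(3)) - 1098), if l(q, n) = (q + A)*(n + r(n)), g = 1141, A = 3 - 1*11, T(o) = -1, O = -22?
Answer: -1184358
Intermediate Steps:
A = -8 (A = 3 - 11 = -8)
l(q, n) = 2*n*(-8 + q) (l(q, n) = (q - 8)*(n + n) = (-8 + q)*(2*n) = 2*n*(-8 + q))
g*(l(O, T(3)) - 1098) = 1141*(2*(-1)*(-8 - 22) - 1098) = 1141*(2*(-1)*(-30) - 1098) = 1141*(60 - 1098) = 1141*(-1038) = -1184358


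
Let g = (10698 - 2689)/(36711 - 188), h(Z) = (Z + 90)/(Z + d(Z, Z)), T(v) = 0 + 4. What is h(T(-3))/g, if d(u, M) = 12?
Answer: 1716581/64072 ≈ 26.791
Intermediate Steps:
T(v) = 4
h(Z) = (90 + Z)/(12 + Z) (h(Z) = (Z + 90)/(Z + 12) = (90 + Z)/(12 + Z))
g = 8009/36523 ≈ 0.21929
h(T(-3))/g = ((90 + 4)/(12 + 4))/(8009/36523) = (94/16)*(36523/8009) = ((1/16)*94)*(36523/8009) = (47/8)*(36523/8009) = 1716581/64072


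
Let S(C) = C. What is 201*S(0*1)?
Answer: 0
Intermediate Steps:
201*S(0*1) = 201*(0*1) = 201*0 = 0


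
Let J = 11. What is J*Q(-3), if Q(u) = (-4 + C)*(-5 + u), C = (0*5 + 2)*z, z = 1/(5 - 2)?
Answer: 880/3 ≈ 293.33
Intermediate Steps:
z = ⅓ (z = 1/3 = ⅓ ≈ 0.33333)
C = ⅔ (C = (0*5 + 2)*(⅓) = (0 + 2)*(⅓) = 2*(⅓) = ⅔ ≈ 0.66667)
Q(u) = 50/3 - 10*u/3 (Q(u) = (-4 + ⅔)*(-5 + u) = -10*(-5 + u)/3 = 50/3 - 10*u/3)
J*Q(-3) = 11*(50/3 - 10/3*(-3)) = 11*(50/3 + 10) = 11*(80/3) = 880/3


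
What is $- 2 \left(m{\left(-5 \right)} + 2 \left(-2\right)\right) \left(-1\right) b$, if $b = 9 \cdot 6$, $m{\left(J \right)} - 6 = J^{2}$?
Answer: $2916$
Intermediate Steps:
$m{\left(J \right)} = 6 + J^{2}$
$b = 54$
$- 2 \left(m{\left(-5 \right)} + 2 \left(-2\right)\right) \left(-1\right) b = - 2 \left(\left(6 + \left(-5\right)^{2}\right) + 2 \left(-2\right)\right) \left(-1\right) 54 = - 2 \left(\left(6 + 25\right) - 4\right) \left(-1\right) 54 = - 2 \left(31 - 4\right) \left(-1\right) 54 = - 2 \cdot 27 \left(-1\right) 54 = \left(-2\right) \left(-27\right) 54 = 54 \cdot 54 = 2916$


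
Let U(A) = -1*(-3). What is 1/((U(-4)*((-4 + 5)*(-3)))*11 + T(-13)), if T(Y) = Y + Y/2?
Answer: -2/237 ≈ -0.0084388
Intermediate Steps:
T(Y) = 3*Y/2 (T(Y) = Y + Y*(½) = Y + Y/2 = 3*Y/2)
U(A) = 3
1/((U(-4)*((-4 + 5)*(-3)))*11 + T(-13)) = 1/((3*((-4 + 5)*(-3)))*11 + (3/2)*(-13)) = 1/((3*(1*(-3)))*11 - 39/2) = 1/((3*(-3))*11 - 39/2) = 1/(-9*11 - 39/2) = 1/(-99 - 39/2) = 1/(-237/2) = -2/237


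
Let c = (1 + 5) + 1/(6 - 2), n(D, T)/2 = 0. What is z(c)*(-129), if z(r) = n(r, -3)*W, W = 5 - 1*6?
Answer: 0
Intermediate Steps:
n(D, T) = 0 (n(D, T) = 2*0 = 0)
W = -1 (W = 5 - 6 = -1)
c = 25/4 (c = 6 + 1/4 = 6 + ¼ = 25/4 ≈ 6.2500)
z(r) = 0 (z(r) = 0*(-1) = 0)
z(c)*(-129) = 0*(-129) = 0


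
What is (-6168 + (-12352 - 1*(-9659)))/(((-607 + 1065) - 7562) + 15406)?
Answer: -8861/8302 ≈ -1.0673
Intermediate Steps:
(-6168 + (-12352 - 1*(-9659)))/(((-607 + 1065) - 7562) + 15406) = (-6168 + (-12352 + 9659))/((458 - 7562) + 15406) = (-6168 - 2693)/(-7104 + 15406) = -8861/8302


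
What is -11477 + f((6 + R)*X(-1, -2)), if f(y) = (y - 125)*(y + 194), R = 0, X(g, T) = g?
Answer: -36105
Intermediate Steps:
f(y) = (-125 + y)*(194 + y)
-11477 + f((6 + R)*X(-1, -2)) = -11477 + (-24250 + ((6 + 0)*(-1))² + 69*((6 + 0)*(-1))) = -11477 + (-24250 + (6*(-1))² + 69*(6*(-1))) = -11477 + (-24250 + (-6)² + 69*(-6)) = -11477 + (-24250 + 36 - 414) = -11477 - 24628 = -36105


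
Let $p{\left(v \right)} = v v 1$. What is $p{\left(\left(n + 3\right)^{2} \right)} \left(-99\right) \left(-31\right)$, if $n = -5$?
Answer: $49104$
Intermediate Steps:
$p{\left(v \right)} = v^{2}$ ($p{\left(v \right)} = v^{2} \cdot 1 = v^{2}$)
$p{\left(\left(n + 3\right)^{2} \right)} \left(-99\right) \left(-31\right) = \left(\left(-5 + 3\right)^{2}\right)^{2} \left(-99\right) \left(-31\right) = \left(\left(-2\right)^{2}\right)^{2} \left(-99\right) \left(-31\right) = 4^{2} \left(-99\right) \left(-31\right) = 16 \left(-99\right) \left(-31\right) = \left(-1584\right) \left(-31\right) = 49104$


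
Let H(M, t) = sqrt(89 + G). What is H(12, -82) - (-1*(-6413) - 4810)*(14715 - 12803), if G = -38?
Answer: -3064936 + sqrt(51) ≈ -3.0649e+6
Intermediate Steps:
H(M, t) = sqrt(51) (H(M, t) = sqrt(89 - 38) = sqrt(51))
H(12, -82) - (-1*(-6413) - 4810)*(14715 - 12803) = sqrt(51) - (-1*(-6413) - 4810)*(14715 - 12803) = sqrt(51) - (6413 - 4810)*1912 = sqrt(51) - 1603*1912 = sqrt(51) - 1*3064936 = sqrt(51) - 3064936 = -3064936 + sqrt(51)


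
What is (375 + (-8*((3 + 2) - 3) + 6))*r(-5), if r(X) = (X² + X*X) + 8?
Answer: 21170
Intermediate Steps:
r(X) = 8 + 2*X² (r(X) = (X² + X²) + 8 = 2*X² + 8 = 8 + 2*X²)
(375 + (-8*((3 + 2) - 3) + 6))*r(-5) = (375 + (-8*((3 + 2) - 3) + 6))*(8 + 2*(-5)²) = (375 + (-8*(5 - 3) + 6))*(8 + 2*25) = (375 + (-8*2 + 6))*(8 + 50) = (375 + (-16 + 6))*58 = (375 - 10)*58 = 365*58 = 21170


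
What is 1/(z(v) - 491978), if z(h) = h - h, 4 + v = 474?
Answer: -1/491978 ≈ -2.0326e-6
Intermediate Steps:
v = 470 (v = -4 + 474 = 470)
z(h) = 0
1/(z(v) - 491978) = 1/(0 - 491978) = 1/(-491978) = -1/491978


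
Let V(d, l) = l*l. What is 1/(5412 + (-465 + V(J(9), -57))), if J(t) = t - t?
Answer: 1/8196 ≈ 0.00012201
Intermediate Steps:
J(t) = 0
V(d, l) = l**2
1/(5412 + (-465 + V(J(9), -57))) = 1/(5412 + (-465 + (-57)**2)) = 1/(5412 + (-465 + 3249)) = 1/(5412 + 2784) = 1/8196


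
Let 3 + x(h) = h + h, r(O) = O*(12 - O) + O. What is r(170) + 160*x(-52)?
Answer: -43810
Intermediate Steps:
r(O) = O + O*(12 - O)
x(h) = -3 + 2*h (x(h) = -3 + (h + h) = -3 + 2*h)
r(170) + 160*x(-52) = 170*(13 - 1*170) + 160*(-3 + 2*(-52)) = 170*(13 - 170) + 160*(-3 - 104) = 170*(-157) + 160*(-107) = -26690 - 17120 = -43810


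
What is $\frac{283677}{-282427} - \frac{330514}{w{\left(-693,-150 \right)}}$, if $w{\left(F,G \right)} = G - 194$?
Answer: $\frac{46624246295}{48577444} \approx 959.79$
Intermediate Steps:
$w{\left(F,G \right)} = -194 + G$
$\frac{283677}{-282427} - \frac{330514}{w{\left(-693,-150 \right)}} = \frac{283677}{-282427} - \frac{330514}{-194 - 150} = 283677 \left(- \frac{1}{282427}\right) - \frac{330514}{-344} = - \frac{283677}{282427} - - \frac{165257}{172} = - \frac{283677}{282427} + \frac{165257}{172} = \frac{46624246295}{48577444}$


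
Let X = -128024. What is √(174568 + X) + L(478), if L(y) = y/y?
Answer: 1 + 4*√2909 ≈ 216.74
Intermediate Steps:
L(y) = 1
√(174568 + X) + L(478) = √(174568 - 128024) + 1 = √46544 + 1 = 4*√2909 + 1 = 1 + 4*√2909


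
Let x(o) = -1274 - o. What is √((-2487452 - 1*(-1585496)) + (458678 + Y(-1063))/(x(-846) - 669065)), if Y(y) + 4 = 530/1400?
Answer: I*√16371500005360153115/4260410 ≈ 949.71*I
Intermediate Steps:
Y(y) = -507/140 (Y(y) = -4 + 530/1400 = -4 + 530*(1/1400) = -4 + 53/140 = -507/140)
√((-2487452 - 1*(-1585496)) + (458678 + Y(-1063))/(x(-846) - 669065)) = √((-2487452 - 1*(-1585496)) + (458678 - 507/140)/((-1274 - 1*(-846)) - 669065)) = √((-2487452 + 1585496) + 64214413/(140*((-1274 + 846) - 669065))) = √(-901956 + 64214413/(140*(-428 - 669065))) = √(-901956 + (64214413/140)/(-669493)) = √(-901956 + (64214413/140)*(-1/669493)) = √(-901956 - 64214413/93729020) = √(-84539516177533/93729020) = I*√16371500005360153115/4260410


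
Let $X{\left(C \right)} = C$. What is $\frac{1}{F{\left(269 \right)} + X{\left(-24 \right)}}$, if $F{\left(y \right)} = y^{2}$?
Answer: $\frac{1}{72337} \approx 1.3824 \cdot 10^{-5}$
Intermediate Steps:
$\frac{1}{F{\left(269 \right)} + X{\left(-24 \right)}} = \frac{1}{269^{2} - 24} = \frac{1}{72361 - 24} = \frac{1}{72337}$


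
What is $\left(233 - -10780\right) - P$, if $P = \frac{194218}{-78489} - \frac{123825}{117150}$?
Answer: $\frac{71085513131}{6452622} \approx 11017.0$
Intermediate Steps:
$P = - \frac{22787045}{6452622}$ ($P = 194218 \left(- \frac{1}{78489}\right) - \frac{1651}{1562} = - \frac{10222}{4131} - \frac{1651}{1562} = - \frac{22787045}{6452622} \approx -3.5314$)
$\left(233 - -10780\right) - P = \left(233 - -10780\right) - - \frac{22787045}{6452622} = \left(233 + 10780\right) + \frac{22787045}{6452622} = 11013 + \frac{22787045}{6452622} = \frac{71085513131}{6452622}$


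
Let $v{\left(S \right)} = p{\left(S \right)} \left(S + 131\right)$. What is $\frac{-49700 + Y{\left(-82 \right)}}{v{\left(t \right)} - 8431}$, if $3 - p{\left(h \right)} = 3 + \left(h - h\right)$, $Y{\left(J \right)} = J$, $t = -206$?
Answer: $\frac{49782}{8431} \approx 5.9046$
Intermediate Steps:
$p{\left(h \right)} = 0$ ($p{\left(h \right)} = 3 - \left(3 + \left(h - h\right)\right) = 3 - \left(3 + 0\right) = 3 - 3 = 0$)
$v{\left(S \right)} = 0$ ($v{\left(S \right)} = 0 \left(S + 131\right) = 0 \left(131 + S\right) = 0$)
$\frac{-49700 + Y{\left(-82 \right)}}{v{\left(t \right)} - 8431} = \frac{-49700 - 82}{0 - 8431} = - \frac{49782}{-8431} = \left(-49782\right) \left(- \frac{1}{8431}\right) = \frac{49782}{8431}$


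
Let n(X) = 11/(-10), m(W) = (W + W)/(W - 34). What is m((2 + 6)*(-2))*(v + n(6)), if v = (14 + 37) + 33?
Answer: 6632/125 ≈ 53.056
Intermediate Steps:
m(W) = 2*W/(-34 + W) (m(W) = (2*W)/(-34 + W) = 2*W/(-34 + W))
v = 84 (v = 51 + 33 = 84)
n(X) = -11/10 (n(X) = 11*(-1/10) = -11/10)
m((2 + 6)*(-2))*(v + n(6)) = (2*((2 + 6)*(-2))/(-34 + (2 + 6)*(-2)))*(84 - 11/10) = (2*(8*(-2))/(-34 + 8*(-2)))*(829/10) = (2*(-16)/(-34 - 16))*(829/10) = (2*(-16)/(-50))*(829/10) = (2*(-16)*(-1/50))*(829/10) = (16/25)*(829/10) = 6632/125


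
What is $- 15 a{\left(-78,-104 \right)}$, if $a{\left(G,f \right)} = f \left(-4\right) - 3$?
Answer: $-6195$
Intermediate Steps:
$a{\left(G,f \right)} = -3 - 4 f$ ($a{\left(G,f \right)} = - 4 f - 3 = -3 - 4 f$)
$- 15 a{\left(-78,-104 \right)} = - 15 \left(-3 - -416\right) = - 15 \left(-3 + 416\right) = \left(-15\right) 413 = -6195$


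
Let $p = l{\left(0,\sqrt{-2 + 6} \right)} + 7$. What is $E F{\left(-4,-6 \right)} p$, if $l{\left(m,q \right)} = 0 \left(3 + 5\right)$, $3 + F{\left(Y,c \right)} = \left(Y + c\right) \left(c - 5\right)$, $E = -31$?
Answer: $-23219$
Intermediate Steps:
$F{\left(Y,c \right)} = -3 + \left(-5 + c\right) \left(Y + c\right)$ ($F{\left(Y,c \right)} = -3 + \left(Y + c\right) \left(c - 5\right) = -3 + \left(Y + c\right) \left(-5 + c\right) = -3 + \left(-5 + c\right) \left(Y + c\right)$)
$l{\left(m,q \right)} = 0$ ($l{\left(m,q \right)} = 0 \cdot 8 = 0$)
$p = 7$ ($p = 0 + 7 = 7$)
$E F{\left(-4,-6 \right)} p = - 31 \left(-3 + \left(-6\right)^{2} - -20 - -30 - -24\right) 7 = - 31 \left(-3 + 36 + 20 + 30 + 24\right) 7 = \left(-31\right) 107 \cdot 7 = \left(-3317\right) 7 = -23219$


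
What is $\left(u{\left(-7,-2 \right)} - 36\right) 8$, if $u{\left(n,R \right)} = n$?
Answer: $-344$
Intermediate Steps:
$\left(u{\left(-7,-2 \right)} - 36\right) 8 = \left(-7 - 36\right) 8 = \left(-43\right) 8 = -344$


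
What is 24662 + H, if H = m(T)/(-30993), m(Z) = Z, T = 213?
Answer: 254783051/10331 ≈ 24662.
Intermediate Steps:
H = -71/10331 (H = 213/(-30993) = 213*(-1/30993) = -71/10331 ≈ -0.0068725)
24662 + H = 24662 - 71/10331 = 254783051/10331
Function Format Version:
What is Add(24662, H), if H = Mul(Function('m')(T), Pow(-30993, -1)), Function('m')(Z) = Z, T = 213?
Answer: Rational(254783051, 10331) ≈ 24662.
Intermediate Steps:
H = Rational(-71, 10331) (H = Mul(213, Pow(-30993, -1)) = Mul(213, Rational(-1, 30993)) = Rational(-71, 10331) ≈ -0.0068725)
Add(24662, H) = Add(24662, Rational(-71, 10331)) = Rational(254783051, 10331)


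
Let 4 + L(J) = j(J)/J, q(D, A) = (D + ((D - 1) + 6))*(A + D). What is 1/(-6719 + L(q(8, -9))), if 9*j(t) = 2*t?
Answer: -9/60505 ≈ -0.00014875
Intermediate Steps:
j(t) = 2*t/9 (j(t) = (2*t)/9 = 2*t/9)
q(D, A) = (5 + 2*D)*(A + D) (q(D, A) = (D + ((-1 + D) + 6))*(A + D) = (D + (5 + D))*(A + D) = (5 + 2*D)*(A + D))
L(J) = -34/9 (L(J) = -4 + (2*J/9)/J = -4 + 2/9 = -34/9)
1/(-6719 + L(q(8, -9))) = 1/(-6719 - 34/9) = 1/(-60505/9) = -9/60505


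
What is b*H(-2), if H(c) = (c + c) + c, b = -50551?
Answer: 303306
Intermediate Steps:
H(c) = 3*c (H(c) = 2*c + c = 3*c)
b*H(-2) = -151653*(-2) = -50551*(-6) = 303306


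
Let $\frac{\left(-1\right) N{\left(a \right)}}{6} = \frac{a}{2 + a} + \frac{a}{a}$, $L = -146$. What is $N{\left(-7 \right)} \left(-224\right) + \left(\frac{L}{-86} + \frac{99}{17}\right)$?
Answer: $\frac{11817058}{3655} \approx 3233.1$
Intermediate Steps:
$N{\left(a \right)} = -6 - \frac{6 a}{2 + a}$ ($N{\left(a \right)} = - 6 \left(\frac{a}{2 + a} + \frac{a}{a}\right) = - 6 \left(\frac{a}{2 + a} + 1\right) = - 6 \left(1 + \frac{a}{2 + a}\right) = -6 - \frac{6 a}{2 + a}$)
$N{\left(-7 \right)} \left(-224\right) + \left(\frac{L}{-86} + \frac{99}{17}\right) = \frac{12 \left(-1 - -7\right)}{2 - 7} \left(-224\right) + \left(- \frac{146}{-86} + \frac{99}{17}\right) = \frac{12 \left(-1 + 7\right)}{-5} \left(-224\right) + \left(\left(-146\right) \left(- \frac{1}{86}\right) + 99 \cdot \frac{1}{17}\right) = 12 \left(- \frac{1}{5}\right) 6 \left(-224\right) + \left(\frac{73}{43} + \frac{99}{17}\right) = \left(- \frac{72}{5}\right) \left(-224\right) + \frac{5498}{731} = \frac{16128}{5} + \frac{5498}{731} = \frac{11817058}{3655}$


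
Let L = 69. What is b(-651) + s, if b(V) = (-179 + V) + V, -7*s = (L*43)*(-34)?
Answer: 90511/7 ≈ 12930.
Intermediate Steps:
s = 100878/7 (s = -69*43*(-34)/7 = -2967*(-34)/7 = -1/7*(-100878) = 100878/7 ≈ 14411.)
b(V) = -179 + 2*V
b(-651) + s = (-179 + 2*(-651)) + 100878/7 = (-179 - 1302) + 100878/7 = -1481 + 100878/7 = 90511/7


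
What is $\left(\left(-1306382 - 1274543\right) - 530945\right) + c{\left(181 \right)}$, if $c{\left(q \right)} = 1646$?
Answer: $-3110224$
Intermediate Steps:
$\left(\left(-1306382 - 1274543\right) - 530945\right) + c{\left(181 \right)} = \left(\left(-1306382 - 1274543\right) - 530945\right) + 1646 = \left(-2580925 - 530945\right) + 1646 = -3111870 + 1646 = -3110224$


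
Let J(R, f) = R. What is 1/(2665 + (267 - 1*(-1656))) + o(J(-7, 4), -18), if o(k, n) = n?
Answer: -82583/4588 ≈ -18.000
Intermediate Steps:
1/(2665 + (267 - 1*(-1656))) + o(J(-7, 4), -18) = 1/(2665 + (267 - 1*(-1656))) - 18 = 1/(2665 + (267 + 1656)) - 18 = 1/(2665 + 1923) - 18 = 1/4588 - 18 = -82583/4588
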